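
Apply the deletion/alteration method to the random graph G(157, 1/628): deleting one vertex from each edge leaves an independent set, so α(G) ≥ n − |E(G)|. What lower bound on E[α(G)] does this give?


E[|E(G)|] = C(157, 2)·p = 12246 · (1/628) = 39/2.
E[α(G)] ≥ n − E[|E(G)|] = 157 − 39/2 = 275/2.
Numerically: ≈ 137.500.
(This is only a lower bound; the true E[α(G)] may be larger.)

E[α(G)] ≥ 275/2 ≈ 137.500.


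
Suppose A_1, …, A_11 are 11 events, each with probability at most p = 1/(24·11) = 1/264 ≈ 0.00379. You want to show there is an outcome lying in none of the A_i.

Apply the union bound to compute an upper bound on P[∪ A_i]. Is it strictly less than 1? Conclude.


Union bound: P[∪_{i=1}^{11} A_i] ≤ Σ_i P[A_i] ≤ 11·p = 11·(1/264) = 1/24.
Numerically: 1/24 ≈ 0.04167.
Is 1/24 < 1? YES.
Since P[∪ A_i] ≤ 1/24 < 1, the complement has P[∩ A_i^c] ≥ 1 − 1/24 = 23/24 > 0, so some outcome avoids every A_i.

11·p = 1/24 ≈ 0.04167; existence CERTIFIED by the union bound.


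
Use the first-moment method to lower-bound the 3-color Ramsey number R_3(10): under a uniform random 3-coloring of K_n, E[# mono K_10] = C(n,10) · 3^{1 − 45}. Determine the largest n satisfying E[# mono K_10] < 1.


We need C(n, 10) · 3^{1 − 45} < 1, i.e. C(n, 10) < 3^{45 − 1} = 984770902183611232881.
Check values of n near the boundary:
  n = 569: C(569, 10) = 905357721286137524328; 905357721286137524328 < 984770902183611232881? YES
  n = 570: C(570, 10) = 921524823451961408691; 921524823451961408691 < 984770902183611232881? YES
  n = 571: C(571, 10) = 937951290893172842001; 937951290893172842001 < 984770902183611232881? YES
  n = 572: C(572, 10) = 954640815642161682606; 954640815642161682606 < 984770902183611232881? YES
  n = 573: C(573, 10) = 971597135635805762226; 971597135635805762226 < 984770902183611232881? YES
  n = 574: C(574, 10) = 988824035203816502691; 988824035203816502691 < 984770902183611232881? NO
The largest n with C(n, 10) < 984770902183611232881 is n = 573 (where E[X] = 35985079097622435638/36472996377170786403 ≈ 0.9866225). Hence R_3(10) > 573, i.e. R_3(10) ≥ 574.

Largest n = 573; hence R_3(10) > 573.


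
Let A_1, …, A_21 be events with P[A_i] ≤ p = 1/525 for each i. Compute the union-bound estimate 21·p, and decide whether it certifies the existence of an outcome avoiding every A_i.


Union bound: P[∪_{i=1}^{21} A_i] ≤ Σ_i P[A_i] ≤ 21·p = 21·(1/525) = 1/25.
Numerically: 1/25 ≈ 0.0400.
Is 1/25 < 1? YES.
Since P[∪ A_i] ≤ 1/25 < 1, the complement has P[∩ A_i^c] ≥ 1 − 1/25 = 24/25 > 0, so some outcome avoids every A_i.

21·p = 1/25 ≈ 0.0400; existence CERTIFIED by the union bound.


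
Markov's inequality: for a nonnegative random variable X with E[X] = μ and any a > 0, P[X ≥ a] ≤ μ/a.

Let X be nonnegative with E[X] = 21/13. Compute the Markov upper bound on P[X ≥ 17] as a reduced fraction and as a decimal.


μ = E[X] = 21/13, a = 17.
Markov: P[X ≥ 17] ≤ μ/a = (21/13)/17 = 21/221.
Numerically: ≈ 0.095023.
(Since a = 17 > μ = 1.615385, the bound 21/221 is < 1 and informative.)

P[X ≥ 17] ≤ 21/221 ≈ 0.095023.


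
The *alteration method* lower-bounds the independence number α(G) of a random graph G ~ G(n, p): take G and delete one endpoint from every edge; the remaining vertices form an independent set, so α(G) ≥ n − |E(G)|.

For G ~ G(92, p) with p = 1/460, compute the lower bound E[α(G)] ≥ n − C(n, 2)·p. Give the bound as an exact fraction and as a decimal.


E[|E(G)|] = C(92, 2)·p = 4186 · (1/460) = 91/10.
E[α(G)] ≥ n − E[|E(G)|] = 92 − 91/10 = 829/10.
Numerically: ≈ 82.90000.
(This is only a lower bound; the true E[α(G)] may be larger.)

E[α(G)] ≥ 829/10 ≈ 82.90000.


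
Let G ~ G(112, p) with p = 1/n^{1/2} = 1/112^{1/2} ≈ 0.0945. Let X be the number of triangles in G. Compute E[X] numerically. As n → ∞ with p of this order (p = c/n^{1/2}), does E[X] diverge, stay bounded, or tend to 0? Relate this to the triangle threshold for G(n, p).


Number of potential triangles: C(112, 3) = 227920.
Each occurs with probability p³ ≈ (0.0945)³ ≈ 8.43671e-04.
By linearity: E[X] = C(112, 3)·p³ ≈ 227920 · 8.43671e-04 ≈ 192.289.
Since α = 1/2 < 1, p = c/n^{1/2} ≫ 1/n is above the triangle threshold p ~ 1/n. Asymptotically E[X] ~ (c³/6)·n^{3(1−α)} = (1³/6)·n^{1.5} → ∞; triangles are abundant w.h.p.

E[X] ≈ 192.289; in regime p = Θ(1/n^{1/2}) E[X] diverges (above the triangle threshold p ~ 1/n).


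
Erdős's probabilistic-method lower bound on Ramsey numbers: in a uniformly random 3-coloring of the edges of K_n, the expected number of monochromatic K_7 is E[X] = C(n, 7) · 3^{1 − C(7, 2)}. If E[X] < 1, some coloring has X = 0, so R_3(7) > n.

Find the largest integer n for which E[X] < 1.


We need C(n, 7) · 3^{1 − 21} < 1, i.e. C(n, 7) < 3^{21 − 1} = 3486784401.
Check values of n near the boundary:
  n = 76: C(76, 7) = 2186189400; 2186189400 < 3486784401? YES
  n = 77: C(77, 7) = 2404808340; 2404808340 < 3486784401? YES
  n = 78: C(78, 7) = 2641902120; 2641902120 < 3486784401? YES
  n = 79: C(79, 7) = 2898753715; 2898753715 < 3486784401? YES
  n = 80: C(80, 7) = 3176716400; 3176716400 < 3486784401? YES
  n = 81: C(81, 7) = 3477216600; 3477216600 < 3486784401? YES
  n = 82: C(82, 7) = 3801756816; 3801756816 < 3486784401? NO
  n = 83: C(83, 7) = 4151918628; 4151918628 < 3486784401? NO
  n = 84: C(84, 7) = 4529365776; 4529365776 < 3486784401? NO
The largest n with C(n, 7) < 3486784401 is n = 81 (where E[X] = 42928600/43046721 ≈ 0.9973). Hence R_3(7) > 81, i.e. R_3(7) ≥ 82.

Largest n = 81; hence R_3(7) > 81.


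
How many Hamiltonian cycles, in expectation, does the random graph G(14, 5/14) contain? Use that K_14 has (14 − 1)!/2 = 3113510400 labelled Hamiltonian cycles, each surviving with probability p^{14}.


K_14 has (14 − 1)!/2 = 3113510400 labelled Hamiltonian cycles.
For each such Hamiltonian cycle H, let X_H = 1 if all 14 edges of H are present in G. Then P[X_H = 1] = p^{14} = (5/14)^{14} = 6103515625/11112006825558016.
Summing the indicators: E[X] = Σ_H E[X_H] = 3113510400 · p^{14} = 3113510400 · 6103515625/11112006825558016 = 5302276611328125/3100448333024.
Numerically: E[X] ≈ 1710.

E[X] = 3113510400 · (5/14)^{14} = 5302276611328125/3100448333024 ≈ 1710.


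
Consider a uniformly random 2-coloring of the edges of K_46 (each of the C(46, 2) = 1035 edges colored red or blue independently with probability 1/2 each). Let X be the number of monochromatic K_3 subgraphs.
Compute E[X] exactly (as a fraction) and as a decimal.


Let X = Σ_S X_S over the C(46, 3) = 15180 subsets S of size 3, where X_S = 1 if the K_3 on S is monochromatic.
For a fixed S, the K_3 on S has C(3, 2) = 3 edges. P[all 3 edges red] = (1/2)^3, and likewise for blue, so P[monochromatic] = 2·(1/2)^3 = 2^{1 − 3} = 1/4.
By linearity: E[X] = C(46, 3) · 2^{1 − 3} = 15180 · 1/4 = 3795.
Numerically: E[X] ≈ 3795.000000.

E[X] = C(46,3)·2^(1−C(3,2)) = 3795 ≈ 3795.000000.


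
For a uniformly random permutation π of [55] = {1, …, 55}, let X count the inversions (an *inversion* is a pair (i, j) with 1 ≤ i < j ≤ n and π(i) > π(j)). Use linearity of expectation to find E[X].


Write X = Σ X_I over the C(55, 2) = 1485 pairs i < j, with X_I the indicator of one inversion.
There are 1485 indicators.
For each fixed pair i < j, the values π(i) and π(j) are two distinct elements of {1, …, 55} in uniformly random order; by symmetry P[π(i) > π(j)] = 1/2.
By linearity: E[X] = 1485 · (1/2) = C(55, 2) · (1/2) = 1485/2 = 1485/2 ≈ 742.500000.

E[X] = 1485/2 = 742.500000.


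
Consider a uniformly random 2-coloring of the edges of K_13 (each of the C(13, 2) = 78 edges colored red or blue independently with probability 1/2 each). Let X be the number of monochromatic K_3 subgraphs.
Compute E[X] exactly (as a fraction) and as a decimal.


Let X = Σ_S X_S over the C(13, 3) = 286 subsets S of size 3, where X_S = 1 if the K_3 on S is monochromatic.
For a fixed S, the K_3 on S has C(3, 2) = 3 edges. P[all 3 edges red] = (1/2)^3, and likewise for blue, so P[monochromatic] = 2·(1/2)^3 = 2^{1 − 3} = 1/4.
By linearity: E[X] = C(13, 3) · 2^{1 − 3} = 286 · 1/4 = 143/2.
Numerically: E[X] ≈ 71.5000.

E[X] = C(13,3)·2^(1−C(3,2)) = 143/2 ≈ 71.5000.


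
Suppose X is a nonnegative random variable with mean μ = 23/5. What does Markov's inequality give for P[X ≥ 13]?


μ = E[X] = 23/5, a = 13.
Markov: P[X ≥ 13] ≤ μ/a = (23/5)/13 = 23/65.
Numerically: ≈ 0.3538.
(Since a = 13 > μ = 4.6000, the bound 23/65 is < 1 and informative.)

P[X ≥ 13] ≤ 23/65 ≈ 0.3538.


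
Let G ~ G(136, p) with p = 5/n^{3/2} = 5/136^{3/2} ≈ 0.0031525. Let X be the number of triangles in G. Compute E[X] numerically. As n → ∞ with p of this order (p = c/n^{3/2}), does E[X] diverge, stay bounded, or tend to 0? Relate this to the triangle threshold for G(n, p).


Number of potential triangles: C(136, 3) = 410040.
Each occurs with probability p³ ≈ (0.0031525)³ ≈ 3.1331770e-08.
By linearity: E[X] = C(136, 3)·p³ ≈ 410040 · 3.1331770e-08 ≈ 0.01285.
Since α = 3/2 > 1, p = c/n^{3/2} = o(1/n) is below the triangle threshold p ~ 1/n. Asymptotically E[X] ~ (c³/6)·n^{3(1−α)} = (5³/6)·n^{-1.5} → 0, so by Markov's inequality G has no triangles w.h.p.

E[X] ≈ 0.01285; in regime p = Θ(1/n^{3/2}) E[X] tends to 0 (below the triangle threshold p ~ 1/n).


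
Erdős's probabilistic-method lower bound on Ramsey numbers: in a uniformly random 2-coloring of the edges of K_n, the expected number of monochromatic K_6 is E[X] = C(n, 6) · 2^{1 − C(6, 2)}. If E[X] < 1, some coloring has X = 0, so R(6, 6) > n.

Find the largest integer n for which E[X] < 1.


We need C(n, 6) · 2^{1 − 15} < 1, i.e. C(n, 6) < 2^{15 − 1} = 16384.
Check values of n near the boundary:
  n = 12: C(12, 6) = 924; 924 < 16384? YES
  n = 13: C(13, 6) = 1716; 1716 < 16384? YES
  n = 14: C(14, 6) = 3003; 3003 < 16384? YES
  n = 15: C(15, 6) = 5005; 5005 < 16384? YES
  n = 16: C(16, 6) = 8008; 8008 < 16384? YES
  n = 17: C(17, 6) = 12376; 12376 < 16384? YES
  n = 18: C(18, 6) = 18564; 18564 < 16384? NO
  n = 19: C(19, 6) = 27132; 27132 < 16384? NO
The largest n with C(n, 6) < 16384 is n = 17 (where E[X] = 1547/2048 ≈ 0.755371). Hence R(6, 6) > 17, i.e. R(6, 6) ≥ 18.

Largest n = 17; hence R(6, 6) > 17.


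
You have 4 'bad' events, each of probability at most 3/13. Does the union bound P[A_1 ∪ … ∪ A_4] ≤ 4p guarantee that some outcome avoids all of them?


Union bound: P[∪_{i=1}^{4} A_i] ≤ Σ_i P[A_i] ≤ 4·p = 4·(3/13) = 12/13.
Numerically: 12/13 ≈ 0.9231.
Is 12/13 < 1? YES.
Since P[∪ A_i] ≤ 12/13 < 1, the complement has P[∩ A_i^c] ≥ 1 − 12/13 = 1/13 > 0, so some outcome avoids every A_i.

4·p = 12/13 ≈ 0.9231; existence CERTIFIED by the union bound.


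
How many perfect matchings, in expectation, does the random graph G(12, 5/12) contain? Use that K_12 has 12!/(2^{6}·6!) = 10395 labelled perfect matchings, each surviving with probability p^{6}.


K_12 has 12!/(2^{6}·6!) = 10395 labelled perfect matchings.
For each such perfect matching H, let X_H = 1 if all 6 edges of H are present in G. Then P[X_H = 1] = p^{6} = (5/12)^{6} = 15625/2985984.
By linearity: E[X] = Σ_H E[X_H] = 10395 · p^{6} = 10395 · 15625/2985984 = 6015625/110592.
Numerically: E[X] ≈ 54.39.

E[X] = 10395 · (5/12)^{6} = 6015625/110592 ≈ 54.39.


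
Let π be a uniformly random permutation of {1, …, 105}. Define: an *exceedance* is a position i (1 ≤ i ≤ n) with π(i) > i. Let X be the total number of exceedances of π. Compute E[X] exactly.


Write X = Σ_{i=1}^{105} X_i, where X_i = 1_{π(i) > i}.
For each fixed i, π(i) is uniform over {1, …, 105} (marginal of a uniform permutation), so P[π(i) > i] = (n − i)/n. Summing: Σ_{i=1}^{105} (n − i)/n = (0 + 1 + … + 104)/105 = 105(105 − 1)/(2·105) = (105 − 1)/2.
Hence E[X] = Σ_{i=1}^{105} (105 − i)/105 = 52 ≈ 52.000000.

E[X] = 52 = 52.000000.


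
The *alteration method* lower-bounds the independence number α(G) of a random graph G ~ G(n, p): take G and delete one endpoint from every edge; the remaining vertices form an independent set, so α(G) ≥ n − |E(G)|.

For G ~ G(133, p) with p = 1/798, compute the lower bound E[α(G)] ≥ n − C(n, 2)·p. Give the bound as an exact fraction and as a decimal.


E[|E(G)|] = C(133, 2)·p = 8778 · (1/798) = 11.
E[α(G)] ≥ n − E[|E(G)|] = 133 − 11 = 122.
Numerically: ≈ 122.0000.
(This is only a lower bound; the true E[α(G)] may be larger.)

E[α(G)] ≥ 122 ≈ 122.0000.


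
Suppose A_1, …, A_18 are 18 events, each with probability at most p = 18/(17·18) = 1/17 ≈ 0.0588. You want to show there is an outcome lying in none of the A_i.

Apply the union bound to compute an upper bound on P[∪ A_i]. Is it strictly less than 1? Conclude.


Union bound: P[∪_{i=1}^{18} A_i] ≤ Σ_i P[A_i] ≤ 18·p = 18·(1/17) = 18/17.
Numerically: 18/17 ≈ 1.0588.
Is 18/17 < 1? NO.
Since the bound 18/17 is ≥ 1, the union bound is uninformative here; it does NOT by itself certify existence.

18·p = 18/17 ≈ 1.0588; existence NOT certified by the union bound.


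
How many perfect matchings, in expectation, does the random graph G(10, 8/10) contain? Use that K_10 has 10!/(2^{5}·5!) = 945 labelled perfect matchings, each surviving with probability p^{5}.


K_10 has 10!/(2^{5}·5!) = 945 labelled perfect matchings.
For each such perfect matching H, let X_H = 1 if all 5 edges of H are present in G. Then P[X_H = 1] = p^{5} = (4/5)^{5} = 1024/3125.
By linearity of expectation: E[X] = Σ_H E[X_H] = 945 · p^{5} = 945 · 1024/3125 = 193536/625.
Numerically: E[X] ≈ 309.658.

E[X] = 945 · (4/5)^{5} = 193536/625 ≈ 309.658.


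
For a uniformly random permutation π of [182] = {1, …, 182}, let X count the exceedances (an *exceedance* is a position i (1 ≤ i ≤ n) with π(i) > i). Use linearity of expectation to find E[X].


Write X = Σ_{i=1}^{182} X_i, where X_i = 1_{π(i) > i}.
For each fixed i, π(i) is uniform over {1, …, 182} (marginal of a uniform permutation), so P[π(i) > i] = (n − i)/n. Summing: Σ_{i=1}^{182} (n − i)/n = (0 + 1 + … + 181)/182 = 182(182 − 1)/(2·182) = (182 − 1)/2.
Hence E[X] = Σ_{i=1}^{182} (182 − i)/182 = 181/2 ≈ 90.50000.

E[X] = 181/2 = 90.50000.


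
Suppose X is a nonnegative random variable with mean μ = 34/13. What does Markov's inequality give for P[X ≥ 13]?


μ = E[X] = 34/13, a = 13.
Markov: P[X ≥ 13] ≤ μ/a = (34/13)/13 = 34/169.
Numerically: ≈ 0.201183.
(Since a = 13 > μ = 2.615385, the bound 34/169 is < 1 and informative.)

P[X ≥ 13] ≤ 34/169 ≈ 0.201183.


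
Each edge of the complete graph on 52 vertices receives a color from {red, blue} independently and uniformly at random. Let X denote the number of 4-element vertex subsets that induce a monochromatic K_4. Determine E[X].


Let X = Σ_S X_S over the C(52, 4) = 270725 subsets S of size 4, where X_S = 1 if the K_4 on S is monochromatic.
For a fixed S, the K_4 on S has C(4, 2) = 6 edges. P[all 6 edges red] = (1/2)^6, and likewise for blue, so P[monochromatic] = 2·(1/2)^6 = 2^{1 − 6} = 1/32.
By linearity of expectation: E[X] = C(52, 4) · 2^{1 − 6} = 270725 · 1/32 = 270725/32.
Numerically: E[X] ≈ 8460.1562.

E[X] = C(52,4)·2^(1−C(4,2)) = 270725/32 ≈ 8460.1562.


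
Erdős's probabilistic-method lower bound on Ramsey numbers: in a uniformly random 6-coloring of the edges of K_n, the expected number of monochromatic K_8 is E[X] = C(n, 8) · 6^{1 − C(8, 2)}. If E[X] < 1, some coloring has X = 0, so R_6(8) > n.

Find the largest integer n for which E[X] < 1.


We need C(n, 8) · 6^{1 − 28} < 1, i.e. C(n, 8) < 6^{28 − 1} = 1023490369077469249536.
Check values of n near the boundary:
  n = 1594: C(1594, 8) = 1015652773590544255167; 1015652773590544255167 < 1023490369077469249536? YES
  n = 1595: C(1595, 8) = 1020772636343363633895; 1020772636343363633895 < 1023490369077469249536? YES
  n = 1596: C(1596, 8) = 1025915067760710553965; 1025915067760710553965 < 1023490369077469249536? NO
The largest n with C(n, 8) < 1023490369077469249536 is n = 1595 (where E[X] = 113419181815929292655/113721152119718805504 ≈ 0.997345). Hence R_6(8) > 1595, i.e. R_6(8) ≥ 1596.

Largest n = 1595; hence R_6(8) > 1595.


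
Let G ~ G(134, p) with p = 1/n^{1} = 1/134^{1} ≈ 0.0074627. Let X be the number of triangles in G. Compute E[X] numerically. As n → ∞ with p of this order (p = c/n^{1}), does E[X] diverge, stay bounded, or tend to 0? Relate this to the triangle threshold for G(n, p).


Number of potential triangles: C(134, 3) = 392084.
Each occurs with probability p³ ≈ (0.0074627)³ ≈ 4.1560963e-07.
By linearity: E[X] = C(134, 3)·p³ ≈ 392084 · 4.1560963e-07 ≈ 0.16295.
Here α = 1, so p = 1/n is exactly at the triangle threshold p ~ 1/n. Asymptotically E[X] → c³/6 = 1³/6 = 1/6 ≈ 0.16667, a bounded constant. In this regime the triangle count is asymptotically Poisson(c³/6).

E[X] ≈ 0.16295; in regime p = Θ(1/n^{1}) E[X] stays bounded (at the triangle threshold p ~ 1/n).


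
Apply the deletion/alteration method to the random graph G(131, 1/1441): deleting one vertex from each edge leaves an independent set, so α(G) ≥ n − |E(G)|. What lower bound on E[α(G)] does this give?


E[|E(G)|] = C(131, 2)·p = 8515 · (1/1441) = 65/11.
E[α(G)] ≥ n − E[|E(G)|] = 131 − 65/11 = 1376/11.
Numerically: ≈ 125.091.
(This is only a lower bound; the true E[α(G)] may be larger.)

E[α(G)] ≥ 1376/11 ≈ 125.091.


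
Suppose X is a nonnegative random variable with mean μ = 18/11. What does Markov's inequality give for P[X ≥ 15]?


μ = E[X] = 18/11, a = 15.
Markov: P[X ≥ 15] ≤ μ/a = (18/11)/15 = 6/55.
Numerically: ≈ 0.10909.
(Since a = 15 > μ = 1.63636, the bound 6/55 is < 1 and informative.)

P[X ≥ 15] ≤ 6/55 ≈ 0.10909.


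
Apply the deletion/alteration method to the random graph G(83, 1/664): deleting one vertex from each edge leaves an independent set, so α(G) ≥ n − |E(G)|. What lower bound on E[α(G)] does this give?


E[|E(G)|] = C(83, 2)·p = 3403 · (1/664) = 41/8.
E[α(G)] ≥ n − E[|E(G)|] = 83 − 41/8 = 623/8.
Numerically: ≈ 77.875.
(This is only a lower bound; the true E[α(G)] may be larger.)

E[α(G)] ≥ 623/8 ≈ 77.875.


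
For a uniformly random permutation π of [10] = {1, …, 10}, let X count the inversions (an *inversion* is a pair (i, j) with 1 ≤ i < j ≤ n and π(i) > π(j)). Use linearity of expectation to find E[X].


Write X = Σ X_I over the C(10, 2) = 45 pairs i < j, with X_I the indicator of one inversion.
There are 45 indicators.
For each fixed pair i < j, the values π(i) and π(j) are two distinct elements of {1, …, 10} in uniformly random order; by symmetry P[π(i) > π(j)] = 1/2.
By linearity: E[X] = 45 · (1/2) = C(10, 2) · (1/2) = 45/2 = 45/2 ≈ 22.500000.

E[X] = 45/2 = 22.500000.


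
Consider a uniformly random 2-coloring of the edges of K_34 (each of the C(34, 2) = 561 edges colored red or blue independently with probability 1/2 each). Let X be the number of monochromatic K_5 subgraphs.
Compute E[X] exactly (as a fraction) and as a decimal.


Let X = Σ_S X_S over the C(34, 5) = 278256 subsets S of size 5, where X_S = 1 if the K_5 on S is monochromatic.
For a fixed S, the K_5 on S has C(5, 2) = 10 edges. P[all 10 edges red] = (1/2)^10, and likewise for blue, so P[monochromatic] = 2·(1/2)^10 = 2^{1 − 10} = 1/512.
By linearity: E[X] = C(34, 5) · 2^{1 − 10} = 278256 · 1/512 = 17391/32.
Numerically: E[X] ≈ 543.468750.

E[X] = C(34,5)·2^(1−C(5,2)) = 17391/32 ≈ 543.468750.


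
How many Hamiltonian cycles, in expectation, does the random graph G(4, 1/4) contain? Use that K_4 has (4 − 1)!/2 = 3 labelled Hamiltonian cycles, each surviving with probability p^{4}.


K_4 has (4 − 1)!/2 = 3 labelled Hamiltonian cycles.
For each such Hamiltonian cycle H, let X_H = 1 if all 4 edges of H are present in G. Then P[X_H = 1] = p^{4} = (1/4)^{4} = 1/256.
By linearity of expectation: E[X] = Σ_H E[X_H] = 3 · p^{4} = 3 · 1/256 = 3/256.
Numerically: E[X] ≈ 0.011719.

E[X] = 3 · (1/4)^{4} = 3/256 ≈ 0.011719.


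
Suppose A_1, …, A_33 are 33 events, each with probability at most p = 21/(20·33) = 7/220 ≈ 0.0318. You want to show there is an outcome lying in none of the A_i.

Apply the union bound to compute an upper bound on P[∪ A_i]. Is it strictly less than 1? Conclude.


Union bound: P[∪_{i=1}^{33} A_i] ≤ Σ_i P[A_i] ≤ 33·p = 33·(7/220) = 21/20.
Numerically: 21/20 ≈ 1.0500.
Is 21/20 < 1? NO.
Since the bound 21/20 is ≥ 1, the union bound is uninformative here; it does NOT by itself certify existence.

33·p = 21/20 ≈ 1.0500; existence NOT certified by the union bound.


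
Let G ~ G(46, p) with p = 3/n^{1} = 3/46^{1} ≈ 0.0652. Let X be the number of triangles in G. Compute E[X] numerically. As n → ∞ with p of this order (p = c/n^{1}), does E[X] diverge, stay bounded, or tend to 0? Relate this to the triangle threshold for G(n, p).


Number of potential triangles: C(46, 3) = 15180.
Each occurs with probability p³ ≈ (0.0652)³ ≈ 2.77390e-04.
By linearity: E[X] = C(46, 3)·p³ ≈ 15180 · 2.77390e-04 ≈ 4.211.
Here α = 1, so p = 3/n is exactly at the triangle threshold p ~ 1/n. Asymptotically E[X] → c³/6 = 3³/6 = 9/2 ≈ 4.500, a bounded constant. In this regime the triangle count is asymptotically Poisson(c³/6).

E[X] ≈ 4.211; in regime p = Θ(1/n^{1}) E[X] stays bounded (at the triangle threshold p ~ 1/n).


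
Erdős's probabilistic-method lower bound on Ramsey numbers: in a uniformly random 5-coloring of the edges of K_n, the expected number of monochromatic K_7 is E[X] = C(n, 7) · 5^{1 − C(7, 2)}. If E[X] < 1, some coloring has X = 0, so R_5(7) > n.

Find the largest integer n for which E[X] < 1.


We need C(n, 7) · 5^{1 − 21} < 1, i.e. C(n, 7) < 5^{21 − 1} = 95367431640625.
Check values of n near the boundary:
  n = 336: C(336, 7) = 90079147136880; 90079147136880 < 95367431640625? YES
  n = 337: C(337, 7) = 91989916924632; 91989916924632 < 95367431640625? YES
  n = 338: C(338, 7) = 93935323022736; 93935323022736 < 95367431640625? YES
  n = 339: C(339, 7) = 95915887062372; 95915887062372 < 95367431640625? NO
  n = 340: C(340, 7) = 97932136940560; 97932136940560 < 95367431640625? NO
  n = 341: C(341, 7) = 99984606876440; 99984606876440 < 95367431640625? NO
The largest n with C(n, 7) < 95367431640625 is n = 338 (where E[X] = 93935323022736/95367431640625 ≈ 0.9850). Hence R_5(7) > 338, i.e. R_5(7) ≥ 339.

Largest n = 338; hence R_5(7) > 338.


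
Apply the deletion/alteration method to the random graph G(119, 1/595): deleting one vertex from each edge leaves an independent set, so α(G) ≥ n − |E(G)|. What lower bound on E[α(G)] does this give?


E[|E(G)|] = C(119, 2)·p = 7021 · (1/595) = 59/5.
E[α(G)] ≥ n − E[|E(G)|] = 119 − 59/5 = 536/5.
Numerically: ≈ 107.200000.
(This is only a lower bound; the true E[α(G)] may be larger.)

E[α(G)] ≥ 536/5 ≈ 107.200000.


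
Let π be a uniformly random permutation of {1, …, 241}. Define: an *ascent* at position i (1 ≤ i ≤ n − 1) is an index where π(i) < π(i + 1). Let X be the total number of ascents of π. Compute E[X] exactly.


Write X = Σ X_I over i = 1, …, 240, with X_I the indicator of one ascent.
There are 240 indicators.
For each fixed i, the pair (π(i), π(i+1)) is a uniformly random ordered pair of distinct values from {1, …, 241}; by symmetry P[π(i) < π(i+1)] = 1/2.
By linearity: E[X] = 240 · (1/2) = (241 − 1) · (1/2) = 120 ≈ 120.000.

E[X] = 120 = 120.000.


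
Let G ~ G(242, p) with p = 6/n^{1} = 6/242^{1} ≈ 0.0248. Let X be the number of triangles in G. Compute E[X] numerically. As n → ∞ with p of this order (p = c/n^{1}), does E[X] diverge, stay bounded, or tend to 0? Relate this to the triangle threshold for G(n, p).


Number of potential triangles: C(242, 3) = 2332880.
Each occurs with probability p³ ≈ (0.0248)³ ≈ 1.52408e-05.
By linearity: E[X] = C(242, 3)·p³ ≈ 2332880 · 1.52408e-05 ≈ 35.555.
Here α = 1, so p = 6/n is exactly at the triangle threshold p ~ 1/n. Asymptotically E[X] → c³/6 = 6³/6 = 36 ≈ 36.000, a bounded constant. In this regime the triangle count is asymptotically Poisson(c³/6).

E[X] ≈ 35.555; in regime p = Θ(1/n^{1}) E[X] stays bounded (at the triangle threshold p ~ 1/n).


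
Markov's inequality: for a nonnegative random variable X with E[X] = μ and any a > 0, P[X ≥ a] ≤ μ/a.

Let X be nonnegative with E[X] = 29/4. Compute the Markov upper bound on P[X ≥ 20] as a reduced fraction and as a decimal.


μ = E[X] = 29/4, a = 20.
Markov: P[X ≥ 20] ≤ μ/a = (29/4)/20 = 29/80.
Numerically: ≈ 0.36250.
(Since a = 20 > μ = 7.25000, the bound 29/80 is < 1 and informative.)

P[X ≥ 20] ≤ 29/80 ≈ 0.36250.


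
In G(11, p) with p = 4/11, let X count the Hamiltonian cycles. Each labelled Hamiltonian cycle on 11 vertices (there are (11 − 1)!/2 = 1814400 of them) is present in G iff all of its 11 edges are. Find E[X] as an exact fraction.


K_11 has (11 − 1)!/2 = 1814400 labelled Hamiltonian cycles.
For each such Hamiltonian cycle H, let X_H = 1 if all 11 edges of H are present in G. Then P[X_H = 1] = p^{11} = (4/11)^{11} = 4194304/285311670611.
By linearity: E[X] = Σ_H E[X_H] = 1814400 · p^{11} = 1814400 · 4194304/285311670611 = 7610145177600/285311670611.
Numerically: E[X] ≈ 26.6731.

E[X] = 1814400 · (4/11)^{11} = 7610145177600/285311670611 ≈ 26.6731.


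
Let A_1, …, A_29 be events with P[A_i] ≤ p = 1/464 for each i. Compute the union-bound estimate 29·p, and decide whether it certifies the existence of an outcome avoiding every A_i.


Union bound: P[∪_{i=1}^{29} A_i] ≤ Σ_i P[A_i] ≤ 29·p = 29·(1/464) = 1/16.
Numerically: 1/16 ≈ 0.062500.
Is 1/16 < 1? YES.
Since P[∪ A_i] ≤ 1/16 < 1, the complement has P[∩ A_i^c] ≥ 1 − 1/16 = 15/16 > 0, so some outcome avoids every A_i.

29·p = 1/16 ≈ 0.062500; existence CERTIFIED by the union bound.


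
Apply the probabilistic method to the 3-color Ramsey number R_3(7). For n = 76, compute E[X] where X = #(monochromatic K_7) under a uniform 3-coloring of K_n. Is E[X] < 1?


E[X] = C(76, 7) · 3^{1 − 21} = 2186189400 · 3^{−20} = 2186189400/3486784401.
As a reduced fraction: E[X] = 728729800/1162261467 ≈ 0.62699.
Is E[X] < 1? YES.
Since E[X] < 1, there exists a 3-coloring of K_{76} with no monochromatic K_7; hence R_3(7) > 76.

E[X] = 728729800/1162261467 ≈ 0.62699; E[X] < 1, so R_3(7) > 76.


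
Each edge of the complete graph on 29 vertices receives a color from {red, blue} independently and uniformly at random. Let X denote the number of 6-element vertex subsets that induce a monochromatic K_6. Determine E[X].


Let X = Σ_S X_S over the C(29, 6) = 475020 subsets S of size 6, where X_S = 1 if the K_6 on S is monochromatic.
For a fixed S, the K_6 on S has C(6, 2) = 15 edges. P[all 15 edges red] = (1/2)^15, and likewise for blue, so P[monochromatic] = 2·(1/2)^15 = 2^{1 − 15} = 1/16384.
Summing: E[X] = C(29, 6) · 2^{1 − 15} = 475020 · 1/16384 = 118755/4096.
Numerically: E[X] ≈ 28.992920.

E[X] = C(29,6)·2^(1−C(6,2)) = 118755/4096 ≈ 28.992920.


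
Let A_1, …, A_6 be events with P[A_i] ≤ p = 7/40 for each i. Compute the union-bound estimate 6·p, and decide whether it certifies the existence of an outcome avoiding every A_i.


Union bound: P[∪_{i=1}^{6} A_i] ≤ Σ_i P[A_i] ≤ 6·p = 6·(7/40) = 21/20.
Numerically: 21/20 ≈ 1.0500000.
Is 21/20 < 1? NO.
Since the bound 21/20 is ≥ 1, the union bound is uninformative here; it does NOT by itself certify existence.

6·p = 21/20 ≈ 1.0500000; existence NOT certified by the union bound.


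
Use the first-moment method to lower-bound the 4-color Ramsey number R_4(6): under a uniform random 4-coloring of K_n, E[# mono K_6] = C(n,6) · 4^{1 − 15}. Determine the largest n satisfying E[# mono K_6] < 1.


We need C(n, 6) · 4^{1 − 15} < 1, i.e. C(n, 6) < 4^{15 − 1} = 268435456.
Check values of n near the boundary:
  n = 77: C(77, 6) = 237093780; 237093780 < 268435456? YES
  n = 78: C(78, 6) = 256851595; 256851595 < 268435456? YES
  n = 79: C(79, 6) = 277962685; 277962685 < 268435456? NO
  n = 80: C(80, 6) = 300500200; 300500200 < 268435456? NO
  n = 81: C(81, 6) = 324540216; 324540216 < 268435456? NO
The largest n with C(n, 6) < 268435456 is n = 78 (where E[X] = 256851595/268435456 ≈ 0.9568468). Hence R_4(6) > 78, i.e. R_4(6) ≥ 79.

Largest n = 78; hence R_4(6) > 78.


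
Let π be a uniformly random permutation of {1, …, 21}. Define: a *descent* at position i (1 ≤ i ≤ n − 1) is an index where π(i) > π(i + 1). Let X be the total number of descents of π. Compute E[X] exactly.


Write X = Σ X_I over i = 1, …, 20, with X_I the indicator of one descent.
There are 20 indicators.
For each fixed i, the pair (π(i), π(i+1)) is a uniformly random ordered pair of distinct values from {1, …, 21}; by symmetry P[π(i) > π(i+1)] = 1/2.
By linearity: E[X] = 20 · (1/2) = (21 − 1) · (1/2) = 10 ≈ 10.0000.

E[X] = 10 = 10.0000.


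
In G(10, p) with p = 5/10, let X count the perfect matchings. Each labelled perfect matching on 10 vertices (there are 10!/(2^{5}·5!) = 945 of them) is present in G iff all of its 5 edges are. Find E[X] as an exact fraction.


K_10 has 10!/(2^{5}·5!) = 945 labelled perfect matchings.
For each such perfect matching H, let X_H = 1 if all 5 edges of H are present in G. Then P[X_H = 1] = p^{5} = (1/2)^{5} = 1/32.
Summing the indicators: E[X] = Σ_H E[X_H] = 945 · p^{5} = 945 · 1/32 = 945/32.
Numerically: E[X] ≈ 29.5312.

E[X] = 945 · (1/2)^{5} = 945/32 ≈ 29.5312.


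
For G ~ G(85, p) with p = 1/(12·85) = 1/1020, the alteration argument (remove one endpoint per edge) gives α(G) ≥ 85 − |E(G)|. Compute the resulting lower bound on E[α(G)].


E[|E(G)|] = C(85, 2)·p = 3570 · (1/1020) = 7/2.
E[α(G)] ≥ n − E[|E(G)|] = 85 − 7/2 = 163/2.
Numerically: ≈ 81.500.
(This is only a lower bound; the true E[α(G)] may be larger.)

E[α(G)] ≥ 163/2 ≈ 81.500.


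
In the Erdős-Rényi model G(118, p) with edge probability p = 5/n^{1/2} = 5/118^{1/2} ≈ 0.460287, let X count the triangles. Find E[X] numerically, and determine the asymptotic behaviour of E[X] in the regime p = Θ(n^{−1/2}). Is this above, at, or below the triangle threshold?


Number of potential triangles: C(118, 3) = 266916.
Each occurs with probability p³ ≈ (0.460287)³ ≈ 9.75184977e-02.
By linearity: E[X] = C(118, 3)·p³ ≈ 266916 · 9.75184977e-02 ≈ 26029.247321.
Since α = 1/2 < 1, p = c/n^{1/2} ≫ 1/n is above the triangle threshold p ~ 1/n. Asymptotically E[X] ~ (c³/6)·n^{3(1−α)} = (5³/6)·n^{1.5} → ∞; triangles are abundant w.h.p.

E[X] ≈ 26029.247321; in regime p = Θ(1/n^{1/2}) E[X] diverges (above the triangle threshold p ~ 1/n).


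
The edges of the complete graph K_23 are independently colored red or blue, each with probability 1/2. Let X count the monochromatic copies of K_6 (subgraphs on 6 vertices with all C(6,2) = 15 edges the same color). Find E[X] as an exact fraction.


Let X = Σ_S X_S over the C(23, 6) = 100947 subsets S of size 6, where X_S = 1 if the K_6 on S is monochromatic.
For a fixed S, the K_6 on S has C(6, 2) = 15 edges. P[all 15 edges red] = (1/2)^15, and likewise for blue, so P[monochromatic] = 2·(1/2)^15 = 2^{1 − 15} = 1/16384.
By linearity: E[X] = C(23, 6) · 2^{1 − 15} = 100947 · 1/16384 = 100947/16384.
Numerically: E[X] ≈ 6.16132.

E[X] = C(23,6)·2^(1−C(6,2)) = 100947/16384 ≈ 6.16132.


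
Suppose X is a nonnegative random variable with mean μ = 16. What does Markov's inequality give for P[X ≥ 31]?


μ = E[X] = 16, a = 31.
Markov: P[X ≥ 31] ≤ μ/a = (16)/31 = 16/31.
Numerically: ≈ 0.5161.
(Since a = 31 > μ = 16.0000, the bound 16/31 is < 1 and informative.)

P[X ≥ 31] ≤ 16/31 ≈ 0.5161.


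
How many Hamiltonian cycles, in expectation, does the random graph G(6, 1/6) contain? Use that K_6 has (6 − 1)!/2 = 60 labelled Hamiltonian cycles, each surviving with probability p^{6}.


K_6 has (6 − 1)!/2 = 60 labelled Hamiltonian cycles.
For each such Hamiltonian cycle H, let X_H = 1 if all 6 edges of H are present in G. Then P[X_H = 1] = p^{6} = (1/6)^{6} = 1/46656.
By linearity: E[X] = Σ_H E[X_H] = 60 · p^{6} = 60 · 1/46656 = 5/3888.
Numerically: E[X] ≈ 0.00129.

E[X] = 60 · (1/6)^{6} = 5/3888 ≈ 0.00129.


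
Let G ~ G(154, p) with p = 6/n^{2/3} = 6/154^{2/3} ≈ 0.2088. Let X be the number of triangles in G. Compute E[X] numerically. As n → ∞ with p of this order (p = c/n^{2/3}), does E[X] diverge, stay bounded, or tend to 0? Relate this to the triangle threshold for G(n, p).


Number of potential triangles: C(154, 3) = 596904.
Each occurs with probability p³ ≈ (0.2088)³ ≈ 9.107775e-03.
By linearity: E[X] = C(154, 3)·p³ ≈ 596904 · 9.107775e-03 ≈ 5436.4675.
Since α = 2/3 < 1, p = c/n^{2/3} ≫ 1/n is above the triangle threshold p ~ 1/n. Asymptotically E[X] ~ (c³/6)·n^{3(1−α)} = (6³/6)·n^{1} → ∞; triangles are abundant w.h.p.

E[X] ≈ 5436.4675; in regime p = Θ(1/n^{2/3}) E[X] diverges (above the triangle threshold p ~ 1/n).


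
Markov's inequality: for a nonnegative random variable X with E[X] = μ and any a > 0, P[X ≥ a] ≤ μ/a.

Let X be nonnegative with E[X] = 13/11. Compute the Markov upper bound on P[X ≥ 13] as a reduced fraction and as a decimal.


μ = E[X] = 13/11, a = 13.
Markov: P[X ≥ 13] ≤ μ/a = (13/11)/13 = 1/11.
Numerically: ≈ 0.0909.
(Since a = 13 > μ = 1.1818, the bound 1/11 is < 1 and informative.)

P[X ≥ 13] ≤ 1/11 ≈ 0.0909.


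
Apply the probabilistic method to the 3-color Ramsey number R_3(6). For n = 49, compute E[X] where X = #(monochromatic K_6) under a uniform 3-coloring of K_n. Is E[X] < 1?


E[X] = C(49, 6) · 3^{1 − 15} = 13983816 · 3^{−14} = 13983816/4782969.
As a reduced fraction: E[X] = 4661272/1594323 ≈ 2.924.
Is E[X] < 1? NO.
Since E[X] ≥ 1, the first-moment bound is inconclusive at n = 49; it does NOT by itself certify R_3(6) > 49.

E[X] = 4661272/1594323 ≈ 2.924; E[X] ≥ 1; first-moment method inconclusive here.


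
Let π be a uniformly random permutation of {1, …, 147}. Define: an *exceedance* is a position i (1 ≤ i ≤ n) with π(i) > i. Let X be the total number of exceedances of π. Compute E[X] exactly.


Write X = Σ_{i=1}^{147} X_i, where X_i = 1_{π(i) > i}.
For each fixed i, π(i) is uniform over {1, …, 147} (marginal of a uniform permutation), so P[π(i) > i] = (n − i)/n. Summing: Σ_{i=1}^{147} (n − i)/n = (0 + 1 + … + 146)/147 = 147(147 − 1)/(2·147) = (147 − 1)/2.
Hence E[X] = Σ_{i=1}^{147} (147 − i)/147 = 73 ≈ 73.00000.

E[X] = 73 = 73.00000.


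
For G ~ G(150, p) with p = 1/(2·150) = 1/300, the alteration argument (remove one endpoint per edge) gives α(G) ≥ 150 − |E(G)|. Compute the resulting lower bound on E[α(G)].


E[|E(G)|] = C(150, 2)·p = 11175 · (1/300) = 149/4.
E[α(G)] ≥ n − E[|E(G)|] = 150 − 149/4 = 451/4.
Numerically: ≈ 112.75000.
(This is only a lower bound; the true E[α(G)] may be larger.)

E[α(G)] ≥ 451/4 ≈ 112.75000.


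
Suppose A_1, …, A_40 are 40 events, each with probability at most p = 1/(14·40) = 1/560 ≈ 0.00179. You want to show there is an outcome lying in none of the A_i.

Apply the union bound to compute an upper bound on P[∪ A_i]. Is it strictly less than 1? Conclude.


Union bound: P[∪_{i=1}^{40} A_i] ≤ Σ_i P[A_i] ≤ 40·p = 40·(1/560) = 1/14.
Numerically: 1/14 ≈ 0.07143.
Is 1/14 < 1? YES.
Since P[∪ A_i] ≤ 1/14 < 1, the complement has P[∩ A_i^c] ≥ 1 − 1/14 = 13/14 > 0, so some outcome avoids every A_i.

40·p = 1/14 ≈ 0.07143; existence CERTIFIED by the union bound.


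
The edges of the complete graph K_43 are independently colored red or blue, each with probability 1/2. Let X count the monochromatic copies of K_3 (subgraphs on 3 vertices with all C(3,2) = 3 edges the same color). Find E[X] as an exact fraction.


Let X = Σ_S X_S over the C(43, 3) = 12341 subsets S of size 3, where X_S = 1 if the K_3 on S is monochromatic.
For a fixed S, the K_3 on S has C(3, 2) = 3 edges. P[all 3 edges red] = (1/2)^3, and likewise for blue, so P[monochromatic] = 2·(1/2)^3 = 2^{1 − 3} = 1/4.
By linearity of expectation: E[X] = C(43, 3) · 2^{1 − 3} = 12341 · 1/4 = 12341/4.
Numerically: E[X] ≈ 3085.250000.

E[X] = C(43,3)·2^(1−C(3,2)) = 12341/4 ≈ 3085.250000.


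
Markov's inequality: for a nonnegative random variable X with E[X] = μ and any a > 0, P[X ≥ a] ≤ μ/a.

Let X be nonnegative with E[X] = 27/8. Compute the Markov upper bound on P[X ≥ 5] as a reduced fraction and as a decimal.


μ = E[X] = 27/8, a = 5.
Markov: P[X ≥ 5] ≤ μ/a = (27/8)/5 = 27/40.
Numerically: ≈ 0.675000.
(Since a = 5 > μ = 3.375000, the bound 27/40 is < 1 and informative.)

P[X ≥ 5] ≤ 27/40 ≈ 0.675000.


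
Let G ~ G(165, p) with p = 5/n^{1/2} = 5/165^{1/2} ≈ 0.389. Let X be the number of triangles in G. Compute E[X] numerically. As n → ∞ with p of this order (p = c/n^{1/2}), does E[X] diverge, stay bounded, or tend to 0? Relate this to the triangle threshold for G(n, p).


Number of potential triangles: C(165, 3) = 735130.
Each occurs with probability p³ ≈ (0.389)³ ≈ 5.89772e-02.
By linearity: E[X] = C(165, 3)·p³ ≈ 735130 · 5.89772e-02 ≈ 43355.904.
Since α = 1/2 < 1, p = c/n^{1/2} ≫ 1/n is above the triangle threshold p ~ 1/n. Asymptotically E[X] ~ (c³/6)·n^{3(1−α)} = (5³/6)·n^{1.5} → ∞; triangles are abundant w.h.p.

E[X] ≈ 43355.904; in regime p = Θ(1/n^{1/2}) E[X] diverges (above the triangle threshold p ~ 1/n).


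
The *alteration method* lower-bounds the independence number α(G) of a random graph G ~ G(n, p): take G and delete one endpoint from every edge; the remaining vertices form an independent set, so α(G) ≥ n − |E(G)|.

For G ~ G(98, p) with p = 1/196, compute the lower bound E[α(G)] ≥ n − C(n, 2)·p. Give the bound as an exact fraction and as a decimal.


E[|E(G)|] = C(98, 2)·p = 4753 · (1/196) = 97/4.
E[α(G)] ≥ n − E[|E(G)|] = 98 − 97/4 = 295/4.
Numerically: ≈ 73.7500.
(This is only a lower bound; the true E[α(G)] may be larger.)

E[α(G)] ≥ 295/4 ≈ 73.7500.


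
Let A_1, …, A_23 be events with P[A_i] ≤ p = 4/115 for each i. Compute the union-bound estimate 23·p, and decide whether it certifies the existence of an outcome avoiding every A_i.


Union bound: P[∪_{i=1}^{23} A_i] ≤ Σ_i P[A_i] ≤ 23·p = 23·(4/115) = 4/5.
Numerically: 4/5 ≈ 0.800.
Is 4/5 < 1? YES.
Since P[∪ A_i] ≤ 4/5 < 1, the complement has P[∩ A_i^c] ≥ 1 − 4/5 = 1/5 > 0, so some outcome avoids every A_i.

23·p = 4/5 ≈ 0.800; existence CERTIFIED by the union bound.


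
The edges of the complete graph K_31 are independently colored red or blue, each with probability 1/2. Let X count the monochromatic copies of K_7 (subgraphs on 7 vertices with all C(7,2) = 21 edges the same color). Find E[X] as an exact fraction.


Let X = Σ_S X_S over the C(31, 7) = 2629575 subsets S of size 7, where X_S = 1 if the K_7 on S is monochromatic.
For a fixed S, the K_7 on S has C(7, 2) = 21 edges. P[all 21 edges red] = (1/2)^21, and likewise for blue, so P[monochromatic] = 2·(1/2)^21 = 2^{1 − 21} = 1/1048576.
By linearity of expectation: E[X] = C(31, 7) · 2^{1 − 21} = 2629575 · 1/1048576 = 2629575/1048576.
Numerically: E[X] ≈ 2.50776.

E[X] = C(31,7)·2^(1−C(7,2)) = 2629575/1048576 ≈ 2.50776.


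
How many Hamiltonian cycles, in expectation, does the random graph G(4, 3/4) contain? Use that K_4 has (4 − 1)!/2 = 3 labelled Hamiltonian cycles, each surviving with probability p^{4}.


K_4 has (4 − 1)!/2 = 3 labelled Hamiltonian cycles.
For each such Hamiltonian cycle H, let X_H = 1 if all 4 edges of H are present in G. Then P[X_H = 1] = p^{4} = (3/4)^{4} = 81/256.
Summing the indicators: E[X] = Σ_H E[X_H] = 3 · p^{4} = 3 · 81/256 = 243/256.
Numerically: E[X] ≈ 0.94922.

E[X] = 3 · (3/4)^{4} = 243/256 ≈ 0.94922.
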